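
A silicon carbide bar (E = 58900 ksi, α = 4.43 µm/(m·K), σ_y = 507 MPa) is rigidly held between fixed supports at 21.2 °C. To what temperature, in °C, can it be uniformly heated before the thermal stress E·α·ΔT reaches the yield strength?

E = 58900 ksi = 406.1 GPa.
E·α·ΔT = 507.0 MPa ⇒ ΔT = 507.0 / (406.1×10³ × 4.43×10⁻⁶) = 281.8 K.
T = 21.2 + 281.8 = 303.0 °C.

303 °C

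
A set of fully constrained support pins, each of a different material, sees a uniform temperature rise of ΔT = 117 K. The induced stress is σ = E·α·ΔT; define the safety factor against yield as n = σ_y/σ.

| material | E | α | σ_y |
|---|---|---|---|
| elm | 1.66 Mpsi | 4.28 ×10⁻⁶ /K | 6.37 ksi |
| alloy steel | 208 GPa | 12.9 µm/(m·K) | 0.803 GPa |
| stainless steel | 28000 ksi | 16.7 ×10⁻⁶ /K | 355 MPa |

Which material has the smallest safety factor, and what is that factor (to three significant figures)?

stainless steel, n = 0.941

In consistent units (E in GPa, α in ×10⁻⁶/K, σ_y in MPa):
  elm: E = 11.45, α = 4.28, σ_y = 43.92 → σ = 5.73 MPa, n = 7.66
  alloy steel: E = 208.0, α = 12.9, σ_y = 803.0 → σ = 314 MPa, n = 2.56
  stainless steel: E = 193.1, α = 16.7, σ_y = 355.0 → σ = 377 MPa, n = 0.941
Stainless steel has the lowest safety factor, n = 0.941.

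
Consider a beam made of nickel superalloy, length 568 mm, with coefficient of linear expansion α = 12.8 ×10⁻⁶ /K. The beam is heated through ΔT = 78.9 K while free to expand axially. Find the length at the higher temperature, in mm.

ΔL = α·L₀·ΔT = 12.8×10⁻⁶ × 568 mm × 78.90 K = 0.574 mm.
L = L₀ + ΔL = 568 + 0.574 = 568.57 mm.

568.57 mm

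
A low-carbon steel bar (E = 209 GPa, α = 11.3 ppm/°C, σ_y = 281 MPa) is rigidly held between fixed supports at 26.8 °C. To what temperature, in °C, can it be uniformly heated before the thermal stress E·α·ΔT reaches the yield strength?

146 °C

E·α·ΔT = 281.0 MPa ⇒ ΔT = 281.0 / (209.0×10³ × 11.3×10⁻⁶) = 119.0 K.
T = 26.8 + 119.0 = 145.8 °C.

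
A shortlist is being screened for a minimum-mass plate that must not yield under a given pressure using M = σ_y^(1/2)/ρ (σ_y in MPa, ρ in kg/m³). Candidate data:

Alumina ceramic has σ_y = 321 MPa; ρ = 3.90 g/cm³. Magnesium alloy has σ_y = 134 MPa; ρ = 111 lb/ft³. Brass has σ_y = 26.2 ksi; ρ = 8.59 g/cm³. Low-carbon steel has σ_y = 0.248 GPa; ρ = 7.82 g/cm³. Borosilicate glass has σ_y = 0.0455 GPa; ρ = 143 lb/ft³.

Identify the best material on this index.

In SI units:
  alumina ceramic: σ_y = 321.0 MPa, ρ = 3900 kg/m³
  magnesium alloy: σ_y = 134.0 MPa, ρ = 1778 kg/m³
  brass: σ_y = 180.6 MPa, ρ = 8590 kg/m³
  low-carbon steel: σ_y = 248.0 MPa, ρ = 7820 kg/m³
  borosilicate glass: σ_y = 45.50 MPa, ρ = 2291 kg/m³
  magnesium alloy: M = 6.51×10⁻³
  alumina ceramic: M = 4.59×10⁻³
  borosilicate glass: M = 2.94×10⁻³
  low-carbon steel: M = 2.01×10⁻³
  brass: M = 1.56×10⁻³
The maximum is for magnesium alloy.

magnesium alloy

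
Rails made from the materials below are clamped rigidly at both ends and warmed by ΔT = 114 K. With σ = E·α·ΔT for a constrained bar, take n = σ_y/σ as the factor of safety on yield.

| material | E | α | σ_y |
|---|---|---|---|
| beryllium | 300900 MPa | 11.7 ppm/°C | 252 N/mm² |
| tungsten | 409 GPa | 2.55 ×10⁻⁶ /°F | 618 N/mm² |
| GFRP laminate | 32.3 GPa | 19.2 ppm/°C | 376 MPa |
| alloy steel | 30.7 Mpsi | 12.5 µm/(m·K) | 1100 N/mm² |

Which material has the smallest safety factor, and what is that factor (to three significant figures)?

beryllium, n = 0.628

In consistent units (E in GPa, α in ×10⁻⁶/K, σ_y in MPa):
  beryllium: E = 300.9, α = 11.7, σ_y = 252.0 → σ = 401 MPa, n = 0.628
  tungsten: E = 409.0, α = 4.59, σ_y = 618.0 → σ = 214 MPa, n = 2.89
  GFRP laminate: E = 32.30, α = 19.2, σ_y = 376.0 → σ = 70.7 MPa, n = 5.32
  alloy steel: E = 211.7, α = 12.5, σ_y = 1100 → σ = 302 MPa, n = 3.65
Beryllium has the lowest safety factor, n = 0.628.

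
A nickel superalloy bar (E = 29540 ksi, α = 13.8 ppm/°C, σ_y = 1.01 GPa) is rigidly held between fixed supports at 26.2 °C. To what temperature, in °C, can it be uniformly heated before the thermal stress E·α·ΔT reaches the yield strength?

386 °C

E = 29540 ksi = 203.7 GPa.
σ_y = 1.01 GPa = 1010 MPa.
E·α·ΔT = 1010 MPa ⇒ ΔT = 1010 / (203.7×10³ × 13.8×10⁻⁶) = 359.3 K.
T = 26.2 + 359.3 = 385.5 °C.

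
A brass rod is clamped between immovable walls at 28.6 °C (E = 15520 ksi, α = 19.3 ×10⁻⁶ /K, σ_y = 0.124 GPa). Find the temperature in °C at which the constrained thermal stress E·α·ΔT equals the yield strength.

E = 15520 ksi = 107.0 GPa.
σ_y = 0.124 GPa = 124.0 MPa.
E·α·ΔT = 124.0 MPa ⇒ ΔT = 124.0 / (107.0×10³ × 19.3×10⁻⁶) = 60.04 K.
T = 28.6 + 60.04 = 88.64 °C.

88.6 °C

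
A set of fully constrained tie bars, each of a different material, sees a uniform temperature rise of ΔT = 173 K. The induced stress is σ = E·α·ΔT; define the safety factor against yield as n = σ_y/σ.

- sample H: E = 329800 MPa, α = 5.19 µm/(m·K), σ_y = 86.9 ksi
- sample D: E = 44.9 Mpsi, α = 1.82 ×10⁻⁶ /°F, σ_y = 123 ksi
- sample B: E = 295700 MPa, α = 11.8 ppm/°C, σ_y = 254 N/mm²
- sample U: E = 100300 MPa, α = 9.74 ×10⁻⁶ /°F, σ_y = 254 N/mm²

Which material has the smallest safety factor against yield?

sample B

In consistent units (E in GPa, α in ×10⁻⁶/K, σ_y in MPa):
  sample H: E = 329.8, α = 5.19, σ_y = 599.2 → σ = 296 MPa, n = 2.02
  sample D: E = 309.6, α = 3.28, σ_y = 848.1 → σ = 175 MPa, n = 4.83
  sample B: E = 295.7, α = 11.8, σ_y = 254.0 → σ = 604 MPa, n = 0.421
  sample U: E = 100.3, α = 17.5, σ_y = 254.0 → σ = 304 MPa, n = 0.835
Sample B has the lowest safety factor, n = 0.421.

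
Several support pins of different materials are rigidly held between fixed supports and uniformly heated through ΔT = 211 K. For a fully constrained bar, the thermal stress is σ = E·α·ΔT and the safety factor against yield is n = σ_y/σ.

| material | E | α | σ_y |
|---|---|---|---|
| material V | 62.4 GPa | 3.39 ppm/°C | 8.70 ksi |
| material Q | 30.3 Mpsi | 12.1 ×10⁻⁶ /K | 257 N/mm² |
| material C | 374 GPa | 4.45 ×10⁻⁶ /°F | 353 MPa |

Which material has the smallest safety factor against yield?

Per material, after unit conversion:
  material V: E = 62.40, α = 3.39, σ_y = 59.98 → σ = 44.6 MPa, n = 1.34
  material Q: E = 208.9, α = 12.1, σ_y = 257.0 → σ = 533 MPa, n = 0.482
  material C: E = 374.0, α = 8.01, σ_y = 353.0 → σ = 632 MPa, n = 0.558
The minimum is material Q at n = 0.482.

material Q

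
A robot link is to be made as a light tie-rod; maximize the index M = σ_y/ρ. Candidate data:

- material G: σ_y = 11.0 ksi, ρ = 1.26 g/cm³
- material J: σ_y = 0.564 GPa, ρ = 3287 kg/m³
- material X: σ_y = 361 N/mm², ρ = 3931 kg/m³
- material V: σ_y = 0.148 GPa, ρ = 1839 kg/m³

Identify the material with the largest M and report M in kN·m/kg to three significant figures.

material J, M = 172 kN·m/kg

In SI units:
  material G: σ_y = 75.84 MPa, ρ = 1260 kg/m³
  material J: σ_y = 564.0 MPa, ρ = 3287 kg/m³
  material X: σ_y = 361.0 MPa, ρ = 3931 kg/m³
  material V: σ_y = 148.0 MPa, ρ = 1839 kg/m³
  material J: M = 172 kN·m/kg
  material X: M = 91.8 kN·m/kg
  material V: M = 80.5 kN·m/kg
  material G: M = 60.2 kN·m/kg
The maximum is for material J.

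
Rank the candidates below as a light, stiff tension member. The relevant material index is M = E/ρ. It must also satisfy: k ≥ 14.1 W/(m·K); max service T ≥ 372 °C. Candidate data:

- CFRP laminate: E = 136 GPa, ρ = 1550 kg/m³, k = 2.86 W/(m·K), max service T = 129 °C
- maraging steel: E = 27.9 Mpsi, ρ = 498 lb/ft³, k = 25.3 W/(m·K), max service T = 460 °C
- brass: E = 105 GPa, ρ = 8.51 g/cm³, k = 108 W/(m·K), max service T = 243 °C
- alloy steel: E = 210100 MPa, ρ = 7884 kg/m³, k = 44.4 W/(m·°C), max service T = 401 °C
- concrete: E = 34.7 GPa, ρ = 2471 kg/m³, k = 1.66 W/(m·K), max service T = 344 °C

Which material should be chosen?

alloy steel

Screen on constraints: k ≥ 14.1 W/(m·K); max service T ≥ 372 °C. Survivors: maraging steel, alloy steel.
Normalizing units and computing the index:
  maraging steel: E = 192.4 GPa, ρ = 7977 kg/m³
  alloy steel: E = 210.1 GPa, ρ = 7884 kg/m³
  alloy steel: M = 26.6 MN·m/kg
  maraging steel: M = 24.1 MN·m/kg
The maximum is for alloy steel.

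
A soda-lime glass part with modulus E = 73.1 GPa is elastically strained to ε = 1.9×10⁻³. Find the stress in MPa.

139 MPa

σ = E·ε = 73100 MPa × 1.9×10⁻³ = 139 MPa.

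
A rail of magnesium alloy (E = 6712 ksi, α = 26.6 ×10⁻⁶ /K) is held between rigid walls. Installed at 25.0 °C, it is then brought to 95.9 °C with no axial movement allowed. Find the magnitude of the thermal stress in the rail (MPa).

87.3 MPa

E = 6712 ksi = 46.28 GPa.
ΔT = 70.90 K. Constrained thermal stress σ = E·α·ΔT = 46.28×10³ MPa × 26.6×10⁻⁶ × 70.90 = 87.3 MPa (compressive).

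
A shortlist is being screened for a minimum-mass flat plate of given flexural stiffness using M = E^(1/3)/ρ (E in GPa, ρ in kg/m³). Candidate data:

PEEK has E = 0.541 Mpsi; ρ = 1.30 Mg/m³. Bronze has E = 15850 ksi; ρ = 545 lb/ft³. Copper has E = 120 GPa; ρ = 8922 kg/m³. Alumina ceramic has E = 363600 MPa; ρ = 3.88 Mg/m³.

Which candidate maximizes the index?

In SI units:
  PEEK: E = 3.730 GPa, ρ = 1300 kg/m³
  bronze: E = 109.3 GPa, ρ = 8730 kg/m³
  copper: E = 120.0 GPa, ρ = 8922 kg/m³
  alumina ceramic: E = 363.6 GPa, ρ = 3880 kg/m³
  alumina ceramic: M = 1.84×10⁻³
  PEEK: M = 1.19×10⁻³
  copper: M = 0.553×10⁻³
  bronze: M = 0.548×10⁻³
Highest index: alumina ceramic.

alumina ceramic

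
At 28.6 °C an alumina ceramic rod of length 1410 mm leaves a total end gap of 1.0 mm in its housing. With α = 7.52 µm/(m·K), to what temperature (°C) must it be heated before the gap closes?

α·L₀·ΔT = 1.0 mm ⇒ ΔT = 1.0 / (7.52×10⁻⁶ × 1410.0) = 94.31 K.
T = 28.6 + 94.31 = 122.9 °C.

123 °C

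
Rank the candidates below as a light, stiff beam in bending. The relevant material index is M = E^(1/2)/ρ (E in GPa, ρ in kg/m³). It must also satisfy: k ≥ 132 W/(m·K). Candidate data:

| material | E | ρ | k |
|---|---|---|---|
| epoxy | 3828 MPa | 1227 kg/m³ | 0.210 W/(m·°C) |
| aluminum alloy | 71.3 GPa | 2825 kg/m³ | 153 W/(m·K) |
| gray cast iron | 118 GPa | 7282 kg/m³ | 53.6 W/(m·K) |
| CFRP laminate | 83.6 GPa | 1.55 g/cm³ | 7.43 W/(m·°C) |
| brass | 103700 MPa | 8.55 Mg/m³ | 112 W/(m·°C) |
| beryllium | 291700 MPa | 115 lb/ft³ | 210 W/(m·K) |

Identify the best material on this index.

beryllium

Screen on constraints: k ≥ 132 W/(m·K). Survivors: aluminum alloy, beryllium.
After converting to SI:
  aluminum alloy: E = 71.30 GPa, ρ = 2825 kg/m³
  beryllium: E = 291.7 GPa, ρ = 1842 kg/m³
  beryllium: M = 9.27×10⁻³
  aluminum alloy: M = 2.99×10⁻³
The maximum is for beryllium.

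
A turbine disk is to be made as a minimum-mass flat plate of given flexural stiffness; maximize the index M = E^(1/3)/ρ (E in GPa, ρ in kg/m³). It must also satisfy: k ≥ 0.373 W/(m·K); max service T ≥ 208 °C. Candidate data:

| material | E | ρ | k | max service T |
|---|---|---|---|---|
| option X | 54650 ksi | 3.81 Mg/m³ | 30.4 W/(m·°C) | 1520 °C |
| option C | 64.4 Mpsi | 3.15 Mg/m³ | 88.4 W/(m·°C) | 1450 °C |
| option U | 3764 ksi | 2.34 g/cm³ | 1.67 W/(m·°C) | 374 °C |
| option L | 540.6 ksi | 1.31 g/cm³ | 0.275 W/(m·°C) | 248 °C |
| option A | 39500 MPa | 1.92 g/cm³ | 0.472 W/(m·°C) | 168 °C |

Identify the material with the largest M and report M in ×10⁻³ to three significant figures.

Screen on constraints: k ≥ 0.373 W/(m·K); max service T ≥ 208 °C. Survivors: option X, option C, option U.
Putting every candidate on a common basis:
  option X: E = 376.8 GPa, ρ = 3810 kg/m³
  option C: E = 444.0 GPa, ρ = 3150 kg/m³
  option U: E = 25.95 GPa, ρ = 2340 kg/m³
  option C: M = 2.42×10⁻³
  option X: M = 1.90×10⁻³
  option U: M = 1.27×10⁻³
Option C ranks first.

option C, M = 2.42×10⁻³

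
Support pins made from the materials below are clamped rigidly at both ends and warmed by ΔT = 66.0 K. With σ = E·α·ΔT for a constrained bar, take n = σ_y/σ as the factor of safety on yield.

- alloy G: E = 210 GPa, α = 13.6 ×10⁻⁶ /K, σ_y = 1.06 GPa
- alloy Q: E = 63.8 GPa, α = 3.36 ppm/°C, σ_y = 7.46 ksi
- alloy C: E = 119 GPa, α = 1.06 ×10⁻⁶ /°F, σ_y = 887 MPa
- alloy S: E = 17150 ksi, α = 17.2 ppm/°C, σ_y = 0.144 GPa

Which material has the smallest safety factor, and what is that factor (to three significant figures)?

alloy S, n = 1.07

Per material, after unit conversion:
  alloy G: E = 210.0, α = 13.6, σ_y = 1060 → σ = 188 MPa, n = 5.62
  alloy Q: E = 63.80, α = 3.36, σ_y = 51.43 → σ = 14.1 MPa, n = 3.64
  alloy C: E = 119.0, α = 1.91, σ_y = 887.0 → σ = 15.0 MPa, n = 59.2
  alloy S: E = 118.2, α = 17.2, σ_y = 144.0 → σ = 134 MPa, n = 1.07
Alloy S has the lowest safety factor, n = 1.07.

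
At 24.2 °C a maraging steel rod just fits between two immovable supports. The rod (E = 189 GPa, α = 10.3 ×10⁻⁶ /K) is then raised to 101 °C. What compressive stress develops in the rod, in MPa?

150 MPa

ΔT = 76.80 K. Constrained thermal stress σ = E·α·ΔT = 189.0×10³ MPa × 10.3×10⁻⁶ × 76.80 = 150 MPa (compressive).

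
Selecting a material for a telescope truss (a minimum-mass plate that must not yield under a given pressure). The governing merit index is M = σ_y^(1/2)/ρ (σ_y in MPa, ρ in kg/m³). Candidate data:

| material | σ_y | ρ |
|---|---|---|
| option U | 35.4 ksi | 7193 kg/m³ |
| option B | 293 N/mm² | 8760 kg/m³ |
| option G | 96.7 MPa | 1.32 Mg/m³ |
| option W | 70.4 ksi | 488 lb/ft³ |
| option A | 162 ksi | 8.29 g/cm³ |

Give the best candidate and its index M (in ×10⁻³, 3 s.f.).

Convert each candidate to consistent units, then evaluate M:
  option U: σ_y = 244.1 MPa, ρ = 7193 kg/m³
  option B: σ_y = 293.0 MPa, ρ = 8760 kg/m³
  option G: σ_y = 96.70 MPa, ρ = 1320 kg/m³
  option W: σ_y = 485.4 MPa, ρ = 7817 kg/m³
  option A: σ_y = 1117 MPa, ρ = 8290 kg/m³
  option G: M = 7.45×10⁻³
  option A: M = 4.03×10⁻³
  option W: M = 2.82×10⁻³
  option U: M = 2.17×10⁻³
  option B: M = 1.95×10⁻³
Option G has the largest M.

option G, M = 7.45×10⁻³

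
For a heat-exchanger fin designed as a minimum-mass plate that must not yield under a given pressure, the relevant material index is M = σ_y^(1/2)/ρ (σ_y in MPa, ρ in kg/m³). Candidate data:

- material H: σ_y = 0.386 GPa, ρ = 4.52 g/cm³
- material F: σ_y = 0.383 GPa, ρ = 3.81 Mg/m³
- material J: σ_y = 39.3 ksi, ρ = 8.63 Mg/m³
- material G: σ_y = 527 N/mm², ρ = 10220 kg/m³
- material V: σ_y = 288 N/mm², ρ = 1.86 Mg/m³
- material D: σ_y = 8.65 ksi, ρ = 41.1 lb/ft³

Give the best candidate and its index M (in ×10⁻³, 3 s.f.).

material D, M = 11.7×10⁻³

Normalizing units and computing the index:
  material H: σ_y = 386.0 MPa, ρ = 4520 kg/m³
  material F: σ_y = 383.0 MPa, ρ = 3810 kg/m³
  material J: σ_y = 271.0 MPa, ρ = 8630 kg/m³
  material G: σ_y = 527.0 MPa, ρ = 10220 kg/m³
  material V: σ_y = 288.0 MPa, ρ = 1860 kg/m³
  material D: σ_y = 59.64 MPa, ρ = 658.4 kg/m³
  material D: M = 11.7×10⁻³
  material V: M = 9.12×10⁻³
  material F: M = 5.14×10⁻³
  material H: M = 4.35×10⁻³
  material G: M = 2.25×10⁻³
  material J: M = 1.91×10⁻³
Material D has the largest M.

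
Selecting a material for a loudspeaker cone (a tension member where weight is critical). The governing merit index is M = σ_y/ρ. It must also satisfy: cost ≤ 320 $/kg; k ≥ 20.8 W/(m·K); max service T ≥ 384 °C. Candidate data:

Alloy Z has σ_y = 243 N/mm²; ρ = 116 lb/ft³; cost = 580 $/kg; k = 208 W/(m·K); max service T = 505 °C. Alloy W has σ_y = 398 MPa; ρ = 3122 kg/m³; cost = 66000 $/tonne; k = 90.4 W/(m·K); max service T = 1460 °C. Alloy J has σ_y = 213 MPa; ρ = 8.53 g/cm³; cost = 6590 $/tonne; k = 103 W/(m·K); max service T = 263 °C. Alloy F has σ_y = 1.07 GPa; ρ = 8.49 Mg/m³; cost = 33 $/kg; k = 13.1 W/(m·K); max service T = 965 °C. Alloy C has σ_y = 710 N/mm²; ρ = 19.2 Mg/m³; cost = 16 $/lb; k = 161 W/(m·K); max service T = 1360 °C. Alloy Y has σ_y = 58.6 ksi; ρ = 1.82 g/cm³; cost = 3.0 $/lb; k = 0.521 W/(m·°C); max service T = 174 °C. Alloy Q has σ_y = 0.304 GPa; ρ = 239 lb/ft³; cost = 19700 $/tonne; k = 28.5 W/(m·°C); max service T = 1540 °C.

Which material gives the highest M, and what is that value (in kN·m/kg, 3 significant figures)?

alloy W, M = 127 kN·m/kg

Screen on constraints: cost ≤ 320 $/kg; k ≥ 20.8 W/(m·K); max service T ≥ 384 °C. Survivors: alloy W, alloy C, alloy Q.
Normalizing units and computing the index:
  alloy W: σ_y = 398.0 MPa, ρ = 3122 kg/m³
  alloy C: σ_y = 710.0 MPa, ρ = 19200 kg/m³
  alloy Q: σ_y = 304.0 MPa, ρ = 3828 kg/m³
  alloy W: M = 127 kN·m/kg
  alloy Q: M = 79.4 kN·m/kg
  alloy C: M = 37.0 kN·m/kg
Alloy W ranks first.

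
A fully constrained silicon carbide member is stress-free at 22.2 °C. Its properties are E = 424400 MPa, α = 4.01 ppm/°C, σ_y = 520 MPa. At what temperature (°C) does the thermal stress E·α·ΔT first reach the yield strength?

E = 424400 MPa = 424.4 GPa.
E·α·ΔT = 520.0 MPa ⇒ ΔT = 520.0 / (424.4×10³ × 4.01×10⁻⁶) = 305.6 K.
T = 22.2 + 305.6 = 327.8 °C.

328 °C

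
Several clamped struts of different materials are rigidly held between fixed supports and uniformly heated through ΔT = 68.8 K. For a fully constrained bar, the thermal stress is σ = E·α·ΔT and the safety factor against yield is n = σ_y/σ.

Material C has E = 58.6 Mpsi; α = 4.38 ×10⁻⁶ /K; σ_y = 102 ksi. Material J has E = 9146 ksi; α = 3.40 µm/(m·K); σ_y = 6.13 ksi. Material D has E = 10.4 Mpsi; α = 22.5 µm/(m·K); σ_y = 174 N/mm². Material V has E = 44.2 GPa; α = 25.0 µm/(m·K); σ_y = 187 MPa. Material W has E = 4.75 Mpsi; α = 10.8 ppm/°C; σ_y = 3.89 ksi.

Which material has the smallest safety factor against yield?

material W

With everything in SI (GPa, ×10⁻⁶/K, MPa):
  material C: E = 404.0, α = 4.38, σ_y = 703.3 → σ = 122 MPa, n = 5.78
  material J: E = 63.06, α = 3.40, σ_y = 42.26 → σ = 14.8 MPa, n = 2.87
  material D: E = 71.71, α = 22.5, σ_y = 174.0 → σ = 111 MPa, n = 1.57
  material V: E = 44.20, α = 25.0, σ_y = 187.0 → σ = 76.0 MPa, n = 2.46
  material W: E = 32.75, α = 10.8, σ_y = 26.82 → σ = 24.3 MPa, n = 1.10
Material W has the lowest safety factor, n = 1.10.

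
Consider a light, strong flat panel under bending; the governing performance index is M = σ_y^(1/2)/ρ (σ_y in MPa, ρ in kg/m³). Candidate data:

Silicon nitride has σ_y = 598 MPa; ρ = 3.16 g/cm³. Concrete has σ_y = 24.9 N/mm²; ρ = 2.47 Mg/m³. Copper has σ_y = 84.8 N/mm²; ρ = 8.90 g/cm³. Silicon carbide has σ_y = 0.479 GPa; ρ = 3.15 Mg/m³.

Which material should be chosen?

Putting every candidate on a common basis:
  silicon nitride: σ_y = 598.0 MPa, ρ = 3160 kg/m³
  concrete: σ_y = 24.90 MPa, ρ = 2470 kg/m³
  copper: σ_y = 84.80 MPa, ρ = 8900 kg/m³
  silicon carbide: σ_y = 479.0 MPa, ρ = 3150 kg/m³
  silicon nitride: M = 7.74×10⁻³
  silicon carbide: M = 6.95×10⁻³
  concrete: M = 2.02×10⁻³
  copper: M = 1.03×10⁻³
Silicon nitride has the largest M.

silicon nitride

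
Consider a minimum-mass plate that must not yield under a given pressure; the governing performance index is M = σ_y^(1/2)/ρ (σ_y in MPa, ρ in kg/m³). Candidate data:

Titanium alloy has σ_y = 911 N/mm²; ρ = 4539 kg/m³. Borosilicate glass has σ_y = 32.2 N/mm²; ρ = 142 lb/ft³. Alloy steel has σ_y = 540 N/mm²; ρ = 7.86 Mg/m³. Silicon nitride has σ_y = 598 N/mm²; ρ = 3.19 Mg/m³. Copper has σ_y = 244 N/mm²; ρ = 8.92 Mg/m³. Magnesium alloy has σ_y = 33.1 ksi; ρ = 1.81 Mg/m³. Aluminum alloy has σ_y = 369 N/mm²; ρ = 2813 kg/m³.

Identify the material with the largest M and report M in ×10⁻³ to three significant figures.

After converting to SI:
  titanium alloy: σ_y = 911.0 MPa, ρ = 4539 kg/m³
  borosilicate glass: σ_y = 32.20 MPa, ρ = 2275 kg/m³
  alloy steel: σ_y = 540.0 MPa, ρ = 7860 kg/m³
  silicon nitride: σ_y = 598.0 MPa, ρ = 3190 kg/m³
  copper: σ_y = 244.0 MPa, ρ = 8920 kg/m³
  magnesium alloy: σ_y = 228.2 MPa, ρ = 1810 kg/m³
  aluminum alloy: σ_y = 369.0 MPa, ρ = 2813 kg/m³
  magnesium alloy: M = 8.35×10⁻³
  silicon nitride: M = 7.67×10⁻³
  aluminum alloy: M = 6.83×10⁻³
  titanium alloy: M = 6.65×10⁻³
  alloy steel: M = 2.96×10⁻³
  borosilicate glass: M = 2.49×10⁻³
  copper: M = 1.75×10⁻³
Magnesium alloy ranks first.

magnesium alloy, M = 8.35×10⁻³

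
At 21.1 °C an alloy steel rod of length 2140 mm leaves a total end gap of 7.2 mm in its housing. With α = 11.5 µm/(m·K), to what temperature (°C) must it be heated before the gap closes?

314 °C

α·L₀·ΔT = 7.2 mm ⇒ ΔT = 7.2 / (11.5×10⁻⁶ × 2140.0) = 292.6 K.
T = 21.1 + 292.6 = 313.7 °C.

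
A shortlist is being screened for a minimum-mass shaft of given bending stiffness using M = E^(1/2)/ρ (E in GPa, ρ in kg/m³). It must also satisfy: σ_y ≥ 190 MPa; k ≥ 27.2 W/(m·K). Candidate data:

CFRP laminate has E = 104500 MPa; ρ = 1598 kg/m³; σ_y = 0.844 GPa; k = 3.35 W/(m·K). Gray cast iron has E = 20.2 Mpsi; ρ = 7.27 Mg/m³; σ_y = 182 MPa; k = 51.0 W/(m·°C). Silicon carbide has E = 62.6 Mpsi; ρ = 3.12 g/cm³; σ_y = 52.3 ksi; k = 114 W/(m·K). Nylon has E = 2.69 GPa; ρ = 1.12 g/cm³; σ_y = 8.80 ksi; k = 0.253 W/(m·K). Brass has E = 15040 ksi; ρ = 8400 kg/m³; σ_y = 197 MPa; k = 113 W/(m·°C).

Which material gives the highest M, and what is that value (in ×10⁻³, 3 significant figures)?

Screen on constraints: σ_y ≥ 190 MPa; k ≥ 27.2 W/(m·K). Survivors: silicon carbide, brass.
In SI units:
  silicon carbide: E = 431.6 GPa, ρ = 3120 kg/m³
  brass: E = 103.7 GPa, ρ = 8400 kg/m³
  silicon carbide: M = 6.66×10⁻³
  brass: M = 1.21×10⁻³
The maximum is for silicon carbide.

silicon carbide, M = 6.66×10⁻³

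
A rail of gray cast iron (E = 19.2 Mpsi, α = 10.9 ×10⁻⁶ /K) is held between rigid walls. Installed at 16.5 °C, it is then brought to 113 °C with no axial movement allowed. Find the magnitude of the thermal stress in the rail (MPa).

139 MPa

E = 19.2 Mpsi = 132.4 GPa.
ΔT = 96.50 K. Constrained thermal stress σ = E·α·ΔT = 132.4×10³ MPa × 10.9×10⁻⁶ × 96.50 = 139 MPa (compressive).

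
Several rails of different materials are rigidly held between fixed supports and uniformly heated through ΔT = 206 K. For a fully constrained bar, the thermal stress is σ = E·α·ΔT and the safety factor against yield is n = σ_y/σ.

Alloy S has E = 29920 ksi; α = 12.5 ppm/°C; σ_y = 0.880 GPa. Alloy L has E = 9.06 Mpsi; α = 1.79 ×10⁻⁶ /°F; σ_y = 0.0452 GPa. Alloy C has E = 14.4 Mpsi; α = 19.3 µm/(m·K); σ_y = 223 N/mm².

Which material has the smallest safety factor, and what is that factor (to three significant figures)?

alloy C, n = 0.565

Converting E to GPa, α to ×10⁻⁶/K, σ_y to MPa, then σ and n for each:
  alloy S: E = 206.3, α = 12.5, σ_y = 880.0 → σ = 531 MPa, n = 1.66
  alloy L: E = 62.47, α = 3.22, σ_y = 45.20 → σ = 41.5 MPa, n = 1.09
  alloy C: E = 99.28, α = 19.3, σ_y = 223.0 → σ = 395 MPa, n = 0.565
The minimum is alloy C at n = 0.565.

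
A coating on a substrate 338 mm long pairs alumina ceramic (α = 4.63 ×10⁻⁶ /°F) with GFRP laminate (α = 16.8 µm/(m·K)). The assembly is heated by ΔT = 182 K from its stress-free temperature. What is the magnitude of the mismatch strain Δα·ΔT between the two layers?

1.54×10⁻³

alumina ceramic: α = 4.63×10⁻⁶/°F × 9/5 = 8.33×10⁻⁶/K.
Δα = |8.33 − 16.8|×10⁻⁶/K = 8.47×10⁻⁶/K.
Mismatch strain = Δα·ΔT = 8.47×10⁻⁶ × 182.0 = 1.54×10⁻³.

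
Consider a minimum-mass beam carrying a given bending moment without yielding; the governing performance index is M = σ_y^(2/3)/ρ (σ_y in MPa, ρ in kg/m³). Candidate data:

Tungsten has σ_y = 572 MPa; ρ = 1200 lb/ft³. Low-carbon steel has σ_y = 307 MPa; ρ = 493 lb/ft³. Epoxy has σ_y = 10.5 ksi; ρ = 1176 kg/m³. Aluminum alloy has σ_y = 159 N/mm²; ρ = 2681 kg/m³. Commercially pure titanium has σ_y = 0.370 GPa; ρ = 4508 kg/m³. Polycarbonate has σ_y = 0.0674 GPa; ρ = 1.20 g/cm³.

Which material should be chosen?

epoxy

Convert each candidate to consistent units, then evaluate M:
  tungsten: σ_y = 572.0 MPa, ρ = 19220 kg/m³
  low-carbon steel: σ_y = 307.0 MPa, ρ = 7897 kg/m³
  epoxy: σ_y = 72.39 MPa, ρ = 1176 kg/m³
  aluminum alloy: σ_y = 159.0 MPa, ρ = 2681 kg/m³
  commercially pure titanium: σ_y = 370.0 MPa, ρ = 4508 kg/m³
  polycarbonate: σ_y = 67.40 MPa, ρ = 1200 kg/m³
  epoxy: M = 14.8×10⁻³
  polycarbonate: M = 13.8×10⁻³
  commercially pure titanium: M = 11.4×10⁻³
  aluminum alloy: M = 10.9×10⁻³
  low-carbon steel: M = 5.76×10⁻³
  tungsten: M = 3.58×10⁻³
Epoxy has the largest M.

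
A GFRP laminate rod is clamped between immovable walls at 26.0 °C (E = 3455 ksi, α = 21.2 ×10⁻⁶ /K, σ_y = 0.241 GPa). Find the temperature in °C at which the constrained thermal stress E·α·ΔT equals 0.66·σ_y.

341 °C

E = 3455 ksi = 23.82 GPa.
σ_y = 0.241 GPa = 241.0 MPa.
E·α·ΔT = 159.1 MPa ⇒ ΔT = 159.1 / (23.82×10³ × 21.2×10⁻⁶) = 315.0 K.
T = 26.0 + 315.0 = 341.0 °C.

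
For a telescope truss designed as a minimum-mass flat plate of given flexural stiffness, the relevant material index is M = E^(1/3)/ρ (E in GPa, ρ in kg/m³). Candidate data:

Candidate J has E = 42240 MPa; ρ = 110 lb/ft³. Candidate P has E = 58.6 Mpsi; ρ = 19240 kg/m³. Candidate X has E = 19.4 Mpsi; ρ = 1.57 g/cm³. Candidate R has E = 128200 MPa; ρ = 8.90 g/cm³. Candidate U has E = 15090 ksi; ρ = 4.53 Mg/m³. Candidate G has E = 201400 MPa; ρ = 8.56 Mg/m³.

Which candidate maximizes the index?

Putting every candidate on a common basis:
  candidate J: E = 42.24 GPa, ρ = 1762 kg/m³
  candidate P: E = 404.0 GPa, ρ = 19240 kg/m³
  candidate X: E = 133.8 GPa, ρ = 1570 kg/m³
  candidate R: E = 128.2 GPa, ρ = 8900 kg/m³
  candidate U: E = 104.0 GPa, ρ = 4530 kg/m³
  candidate G: E = 201.4 GPa, ρ = 8560 kg/m³
  candidate X: M = 3.26×10⁻³
  candidate J: M = 1.98×10⁻³
  candidate U: M = 1.04×10⁻³
  candidate G: M = 0.685×10⁻³
  candidate R: M = 0.567×10⁻³
  candidate P: M = 0.384×10⁻³
Candidate X has the largest M.

candidate X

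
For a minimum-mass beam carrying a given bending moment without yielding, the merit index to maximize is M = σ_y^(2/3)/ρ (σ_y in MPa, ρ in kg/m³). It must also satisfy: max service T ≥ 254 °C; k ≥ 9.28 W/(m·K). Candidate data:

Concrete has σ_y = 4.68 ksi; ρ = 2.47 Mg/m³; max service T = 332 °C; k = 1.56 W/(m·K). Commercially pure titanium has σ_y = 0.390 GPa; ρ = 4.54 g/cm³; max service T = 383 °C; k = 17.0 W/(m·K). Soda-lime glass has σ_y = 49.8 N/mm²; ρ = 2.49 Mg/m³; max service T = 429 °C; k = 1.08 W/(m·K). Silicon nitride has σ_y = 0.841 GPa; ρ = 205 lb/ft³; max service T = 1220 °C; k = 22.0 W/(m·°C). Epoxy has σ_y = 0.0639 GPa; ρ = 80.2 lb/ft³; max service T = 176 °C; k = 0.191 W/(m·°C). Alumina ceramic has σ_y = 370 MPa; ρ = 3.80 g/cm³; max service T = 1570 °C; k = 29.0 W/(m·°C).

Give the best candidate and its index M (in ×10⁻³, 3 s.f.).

silicon nitride, M = 27.1×10⁻³

Screen on constraints: max service T ≥ 254 °C; k ≥ 9.28 W/(m·K). Survivors: commercially pure titanium, silicon nitride, alumina ceramic.
In SI units:
  commercially pure titanium: σ_y = 390.0 MPa, ρ = 4540 kg/m³
  silicon nitride: σ_y = 841.0 MPa, ρ = 3284 kg/m³
  alumina ceramic: σ_y = 370.0 MPa, ρ = 3800 kg/m³
  silicon nitride: M = 27.1×10⁻³
  alumina ceramic: M = 13.6×10⁻³
  commercially pure titanium: M = 11.8×10⁻³
Silicon nitride has the largest M.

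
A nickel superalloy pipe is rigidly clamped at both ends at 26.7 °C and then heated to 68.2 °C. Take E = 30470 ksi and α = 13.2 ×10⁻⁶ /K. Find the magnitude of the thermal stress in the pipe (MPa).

115 MPa

E = 30470 ksi = 210.1 GPa.
ΔT = 41.50 K. Constrained thermal stress σ = E·α·ΔT = 210.1×10³ MPa × 13.2×10⁻⁶ × 41.50 = 115 MPa (compressive).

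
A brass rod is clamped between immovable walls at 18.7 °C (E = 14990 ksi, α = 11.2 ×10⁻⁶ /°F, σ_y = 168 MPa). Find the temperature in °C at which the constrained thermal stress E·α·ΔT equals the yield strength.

99.3 °C

E = 14990 ksi = 103.4 GPa.
α = 11.2×10⁻⁶/°F × 9/5 = 20.2×10⁻⁶/K.
E·α·ΔT = 168.0 MPa ⇒ ΔT = 168.0 / (103.4×10³ × 20.2×10⁻⁶) = 80.63 K.
T = 18.7 + 80.63 = 99.33 °C.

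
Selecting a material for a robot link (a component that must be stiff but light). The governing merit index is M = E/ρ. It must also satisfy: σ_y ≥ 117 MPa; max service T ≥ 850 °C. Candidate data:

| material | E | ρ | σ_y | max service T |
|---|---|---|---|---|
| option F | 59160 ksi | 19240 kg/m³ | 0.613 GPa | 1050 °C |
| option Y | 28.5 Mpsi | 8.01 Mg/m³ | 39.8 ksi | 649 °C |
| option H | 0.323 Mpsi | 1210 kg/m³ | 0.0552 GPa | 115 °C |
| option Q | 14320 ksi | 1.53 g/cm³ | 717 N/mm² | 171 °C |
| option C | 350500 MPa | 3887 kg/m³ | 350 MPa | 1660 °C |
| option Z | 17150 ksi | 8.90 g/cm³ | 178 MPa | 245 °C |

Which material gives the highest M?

Screen on constraints: σ_y ≥ 117 MPa; max service T ≥ 850 °C. Survivors: option F, option C.
Normalizing units and computing the index:
  option F: E = 407.9 GPa, ρ = 19240 kg/m³
  option C: E = 350.5 GPa, ρ = 3887 kg/m³
  option C: M = 90.2 MN·m/kg
  option F: M = 21.2 MN·m/kg
Option C has the largest M.

option C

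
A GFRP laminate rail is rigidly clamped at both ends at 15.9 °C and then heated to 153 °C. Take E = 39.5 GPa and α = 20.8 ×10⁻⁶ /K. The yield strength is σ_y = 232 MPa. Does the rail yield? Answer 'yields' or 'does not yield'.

ΔT = 137.1 K. Constrained thermal stress σ = E·α·ΔT = 39.50×10³ MPa × 20.8×10⁻⁶ × 137.1 = 113 MPa (compressive).
Compare to σ_y = 232 MPa: σ < σ_y, so it does not yield.

does not yield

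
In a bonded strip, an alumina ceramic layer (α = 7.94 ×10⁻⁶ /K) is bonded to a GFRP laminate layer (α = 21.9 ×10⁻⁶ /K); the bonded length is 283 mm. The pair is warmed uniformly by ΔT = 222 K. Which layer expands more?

GFRP laminate

α(alumina ceramic) = 7.94×10⁻⁶/K vs α(GFRP laminate) = 21.9×10⁻⁶/K.
Higher α expands more for the same ΔT: GFRP laminate.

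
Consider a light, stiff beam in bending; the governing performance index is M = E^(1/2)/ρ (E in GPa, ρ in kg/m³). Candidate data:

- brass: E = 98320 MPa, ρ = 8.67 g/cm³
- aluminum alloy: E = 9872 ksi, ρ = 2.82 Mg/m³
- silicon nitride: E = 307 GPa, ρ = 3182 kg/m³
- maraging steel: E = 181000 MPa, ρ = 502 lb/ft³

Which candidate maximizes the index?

After converting to SI:
  brass: E = 98.32 GPa, ρ = 8670 kg/m³
  aluminum alloy: E = 68.07 GPa, ρ = 2820 kg/m³
  silicon nitride: E = 307.0 GPa, ρ = 3182 kg/m³
  maraging steel: E = 181.0 GPa, ρ = 8041 kg/m³
  silicon nitride: M = 5.51×10⁻³
  aluminum alloy: M = 2.93×10⁻³
  maraging steel: M = 1.67×10⁻³
  brass: M = 1.14×10⁻³
Silicon nitride has the largest M.

silicon nitride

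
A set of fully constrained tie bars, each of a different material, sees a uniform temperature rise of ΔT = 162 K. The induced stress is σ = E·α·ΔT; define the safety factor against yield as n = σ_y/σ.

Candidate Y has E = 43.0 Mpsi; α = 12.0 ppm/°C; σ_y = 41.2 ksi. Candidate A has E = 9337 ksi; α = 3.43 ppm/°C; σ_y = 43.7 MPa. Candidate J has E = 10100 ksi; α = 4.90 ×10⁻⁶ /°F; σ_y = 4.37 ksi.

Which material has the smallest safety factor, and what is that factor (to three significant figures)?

Converting E to GPa, α to ×10⁻⁶/K, σ_y to MPa, then σ and n for each:
  candidate Y: E = 296.5, α = 12.0, σ_y = 284.1 → σ = 576 MPa, n = 0.493
  candidate A: E = 64.38, α = 3.43, σ_y = 43.70 → σ = 35.8 MPa, n = 1.22
  candidate J: E = 69.64, α = 8.82, σ_y = 30.13 → σ = 99.5 MPa, n = 0.303
Candidate J has the lowest safety factor, n = 0.303.

candidate J, n = 0.303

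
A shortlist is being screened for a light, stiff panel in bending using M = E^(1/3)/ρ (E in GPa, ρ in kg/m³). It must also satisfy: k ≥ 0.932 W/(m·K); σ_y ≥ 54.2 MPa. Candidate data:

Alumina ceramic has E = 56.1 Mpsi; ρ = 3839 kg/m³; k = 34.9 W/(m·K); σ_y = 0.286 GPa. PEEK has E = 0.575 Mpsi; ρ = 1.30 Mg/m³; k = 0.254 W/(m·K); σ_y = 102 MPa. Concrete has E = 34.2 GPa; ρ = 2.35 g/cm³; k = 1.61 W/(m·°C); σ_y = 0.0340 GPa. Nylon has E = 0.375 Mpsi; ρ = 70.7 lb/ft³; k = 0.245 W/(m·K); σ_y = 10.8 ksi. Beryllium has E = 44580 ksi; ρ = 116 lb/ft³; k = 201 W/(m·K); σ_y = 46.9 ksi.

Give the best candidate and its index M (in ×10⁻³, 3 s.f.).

beryllium, M = 3.63×10⁻³

Screen on constraints: k ≥ 0.932 W/(m·K); σ_y ≥ 54.2 MPa. Survivors: alumina ceramic, beryllium.
Normalizing units and computing the index:
  alumina ceramic: E = 386.8 GPa, ρ = 3839 kg/m³
  beryllium: E = 307.4 GPa, ρ = 1858 kg/m³
  beryllium: M = 3.63×10⁻³
  alumina ceramic: M = 1.90×10⁻³
Beryllium ranks first.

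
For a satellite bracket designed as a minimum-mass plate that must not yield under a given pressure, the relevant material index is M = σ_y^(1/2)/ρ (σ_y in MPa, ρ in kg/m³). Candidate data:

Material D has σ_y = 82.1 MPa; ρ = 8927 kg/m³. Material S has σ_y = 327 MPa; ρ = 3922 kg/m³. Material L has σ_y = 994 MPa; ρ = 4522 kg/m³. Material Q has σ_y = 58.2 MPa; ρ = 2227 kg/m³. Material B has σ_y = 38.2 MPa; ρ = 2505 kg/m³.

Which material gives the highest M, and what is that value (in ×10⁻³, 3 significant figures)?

material L, M = 6.97×10⁻³

Computing M directly (units already consistent):
  material L: M = 6.97×10⁻³
  material S: M = 4.61×10⁻³
  material Q: M = 3.43×10⁻³
  material B: M = 2.47×10⁻³
  material D: M = 1.02×10⁻³
The maximum is for material L.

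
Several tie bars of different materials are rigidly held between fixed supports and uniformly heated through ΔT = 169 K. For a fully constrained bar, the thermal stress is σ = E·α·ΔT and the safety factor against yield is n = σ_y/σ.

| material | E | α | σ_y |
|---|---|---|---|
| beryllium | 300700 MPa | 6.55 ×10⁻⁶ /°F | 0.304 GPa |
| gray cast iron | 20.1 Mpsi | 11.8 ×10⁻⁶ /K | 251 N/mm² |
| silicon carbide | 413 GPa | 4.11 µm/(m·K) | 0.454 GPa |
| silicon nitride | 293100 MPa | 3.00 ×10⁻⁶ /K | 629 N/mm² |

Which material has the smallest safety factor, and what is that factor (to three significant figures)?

beryllium, n = 0.507

Converting E to GPa, α to ×10⁻⁶/K, σ_y to MPa, then σ and n for each:
  beryllium: E = 300.7, α = 11.8, σ_y = 304.0 → σ = 599 MPa, n = 0.507
  gray cast iron: E = 138.6, α = 11.8, σ_y = 251.0 → σ = 276 MPa, n = 0.908
  silicon carbide: E = 413.0, α = 4.11, σ_y = 454.0 → σ = 287 MPa, n = 1.58
  silicon nitride: E = 293.1, α = 3.00, σ_y = 629.0 → σ = 149 MPa, n = 4.23
Smallest n: beryllium with n = 0.507.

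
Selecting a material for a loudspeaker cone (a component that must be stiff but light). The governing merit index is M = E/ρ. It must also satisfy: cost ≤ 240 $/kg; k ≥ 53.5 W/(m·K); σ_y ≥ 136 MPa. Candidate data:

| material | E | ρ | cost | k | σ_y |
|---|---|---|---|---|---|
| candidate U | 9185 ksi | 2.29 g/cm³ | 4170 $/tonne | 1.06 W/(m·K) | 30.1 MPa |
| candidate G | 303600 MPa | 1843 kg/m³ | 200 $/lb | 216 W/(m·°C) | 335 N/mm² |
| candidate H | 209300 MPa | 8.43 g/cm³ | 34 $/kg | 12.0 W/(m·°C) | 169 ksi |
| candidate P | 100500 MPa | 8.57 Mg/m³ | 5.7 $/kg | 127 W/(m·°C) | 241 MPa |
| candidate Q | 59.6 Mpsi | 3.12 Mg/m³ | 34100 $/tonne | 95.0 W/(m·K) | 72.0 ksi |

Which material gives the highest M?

candidate Q

Screen on constraints: cost ≤ 240 $/kg; k ≥ 53.5 W/(m·K); σ_y ≥ 136 MPa. Survivors: candidate P, candidate Q.
After converting to SI:
  candidate P: E = 100.5 GPa, ρ = 8570 kg/m³
  candidate Q: E = 410.9 GPa, ρ = 3120 kg/m³
  candidate Q: M = 132 MN·m/kg
  candidate P: M = 11.7 MN·m/kg
Candidate Q ranks first.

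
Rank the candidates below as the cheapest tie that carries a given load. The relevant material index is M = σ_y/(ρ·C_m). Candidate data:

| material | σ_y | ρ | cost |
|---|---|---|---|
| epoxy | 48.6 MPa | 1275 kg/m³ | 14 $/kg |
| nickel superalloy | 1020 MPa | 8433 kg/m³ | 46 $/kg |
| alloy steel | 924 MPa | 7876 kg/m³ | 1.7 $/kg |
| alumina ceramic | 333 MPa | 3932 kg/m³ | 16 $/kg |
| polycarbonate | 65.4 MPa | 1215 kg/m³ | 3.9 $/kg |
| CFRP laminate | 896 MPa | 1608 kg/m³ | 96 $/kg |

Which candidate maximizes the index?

alloy steel

Computing M directly (units already consistent):
  alloy steel: M = 69.0 kN·m per $
  polycarbonate: M = 13.8 kN·m per $
  CFRP laminate: M = 5.80 kN·m per $
  alumina ceramic: M = 5.29 kN·m per $
  epoxy: M = 2.72 kN·m per $
  nickel superalloy: M = 2.63 kN·m per $
Alloy steel ranks first.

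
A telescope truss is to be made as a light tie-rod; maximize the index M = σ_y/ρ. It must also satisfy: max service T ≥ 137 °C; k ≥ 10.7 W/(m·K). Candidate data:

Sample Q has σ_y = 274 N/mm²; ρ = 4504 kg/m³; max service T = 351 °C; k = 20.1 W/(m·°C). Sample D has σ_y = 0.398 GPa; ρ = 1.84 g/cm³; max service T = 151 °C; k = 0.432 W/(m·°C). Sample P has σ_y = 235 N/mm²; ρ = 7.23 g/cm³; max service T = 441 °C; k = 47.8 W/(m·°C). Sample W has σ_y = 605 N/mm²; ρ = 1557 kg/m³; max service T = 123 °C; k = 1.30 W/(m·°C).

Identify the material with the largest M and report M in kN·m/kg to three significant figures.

Screen on constraints: max service T ≥ 137 °C; k ≥ 10.7 W/(m·K). Survivors: sample Q, sample P.
Putting every candidate on a common basis:
  sample Q: σ_y = 274.0 MPa, ρ = 4504 kg/m³
  sample P: σ_y = 235.0 MPa, ρ = 7230 kg/m³
  sample Q: M = 60.8 kN·m/kg
  sample P: M = 32.5 kN·m/kg
Sample Q has the largest M.

sample Q, M = 60.8 kN·m/kg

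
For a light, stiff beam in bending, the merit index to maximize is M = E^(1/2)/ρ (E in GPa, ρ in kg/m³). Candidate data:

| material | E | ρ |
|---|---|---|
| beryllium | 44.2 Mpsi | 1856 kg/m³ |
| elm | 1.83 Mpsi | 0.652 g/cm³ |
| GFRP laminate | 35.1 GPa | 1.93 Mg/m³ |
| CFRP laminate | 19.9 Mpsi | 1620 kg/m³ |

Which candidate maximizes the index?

beryllium

Normalizing units and computing the index:
  beryllium: E = 304.7 GPa, ρ = 1856 kg/m³
  elm: E = 12.62 GPa, ρ = 652.0 kg/m³
  GFRP laminate: E = 35.10 GPa, ρ = 1930 kg/m³
  CFRP laminate: E = 137.2 GPa, ρ = 1620 kg/m³
  beryllium: M = 9.41×10⁻³
  CFRP laminate: M = 7.23×10⁻³
  elm: M = 5.45×10⁻³
  GFRP laminate: M = 3.07×10⁻³
Beryllium has the largest M.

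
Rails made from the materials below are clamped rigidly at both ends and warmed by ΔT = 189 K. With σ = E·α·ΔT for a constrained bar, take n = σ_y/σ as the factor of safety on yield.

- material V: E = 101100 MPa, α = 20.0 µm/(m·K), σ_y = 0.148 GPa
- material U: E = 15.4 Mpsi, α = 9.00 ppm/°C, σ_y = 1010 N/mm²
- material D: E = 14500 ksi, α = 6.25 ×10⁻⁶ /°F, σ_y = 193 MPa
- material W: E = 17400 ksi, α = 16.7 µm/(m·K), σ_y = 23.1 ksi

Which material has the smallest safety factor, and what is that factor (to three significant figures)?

In consistent units (E in GPa, α in ×10⁻⁶/K, σ_y in MPa):
  material V: E = 101.1, α = 20.0, σ_y = 148.0 → σ = 382 MPa, n = 0.387
  material U: E = 106.2, α = 9.00, σ_y = 1010 → σ = 181 MPa, n = 5.59
  material D: E = 99.97, α = 11.2, σ_y = 193.0 → σ = 213 MPa, n = 0.908
  material W: E = 120.0, α = 16.7, σ_y = 159.3 → σ = 379 MPa, n = 0.421
The minimum is material V at n = 0.387.

material V, n = 0.387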